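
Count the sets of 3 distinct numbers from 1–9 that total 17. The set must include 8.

3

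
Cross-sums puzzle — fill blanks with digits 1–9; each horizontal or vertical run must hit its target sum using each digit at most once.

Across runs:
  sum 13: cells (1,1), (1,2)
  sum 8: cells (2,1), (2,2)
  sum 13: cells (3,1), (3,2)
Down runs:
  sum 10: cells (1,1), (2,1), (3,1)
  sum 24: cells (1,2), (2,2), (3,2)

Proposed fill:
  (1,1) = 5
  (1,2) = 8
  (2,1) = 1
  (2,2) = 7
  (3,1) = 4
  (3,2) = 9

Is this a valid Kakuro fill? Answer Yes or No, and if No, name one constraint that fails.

Yes

Across: 5+8=13; 1+7=8; 4+9=13. Down: 5+1+4=10; 8+7+9=24. No digit repeats within any run.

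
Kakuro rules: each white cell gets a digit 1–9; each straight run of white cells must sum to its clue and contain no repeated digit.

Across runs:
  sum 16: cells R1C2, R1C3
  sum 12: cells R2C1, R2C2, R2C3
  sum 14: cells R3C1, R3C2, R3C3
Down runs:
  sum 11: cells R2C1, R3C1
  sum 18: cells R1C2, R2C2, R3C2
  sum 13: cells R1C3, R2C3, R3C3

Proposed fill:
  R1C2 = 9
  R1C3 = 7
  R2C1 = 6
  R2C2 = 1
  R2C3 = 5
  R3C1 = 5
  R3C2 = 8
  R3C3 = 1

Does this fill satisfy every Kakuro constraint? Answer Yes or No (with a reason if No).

Across: 9+7=16; 6+1+5=12; 5+8+1=14. Down: 6+5=11; 9+1+8=18; 7+5+1=13. No digit repeats within any run.

Yes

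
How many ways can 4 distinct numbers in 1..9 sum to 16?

4 distinct digits from 1–9 sum between 10 and 30.

8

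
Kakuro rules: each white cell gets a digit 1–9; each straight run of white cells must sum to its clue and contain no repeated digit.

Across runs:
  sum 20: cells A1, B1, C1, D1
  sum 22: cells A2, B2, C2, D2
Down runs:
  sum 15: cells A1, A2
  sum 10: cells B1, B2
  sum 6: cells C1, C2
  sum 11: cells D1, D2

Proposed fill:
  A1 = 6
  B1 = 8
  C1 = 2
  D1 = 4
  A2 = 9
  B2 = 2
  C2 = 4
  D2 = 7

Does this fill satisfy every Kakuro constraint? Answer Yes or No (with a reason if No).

Across: 6+8+2+4=20; 9+2+4+7=22. Down: 6+9=15; 8+2=10; 2+4=6; 4+7=11. No digit repeats within any run.

Yes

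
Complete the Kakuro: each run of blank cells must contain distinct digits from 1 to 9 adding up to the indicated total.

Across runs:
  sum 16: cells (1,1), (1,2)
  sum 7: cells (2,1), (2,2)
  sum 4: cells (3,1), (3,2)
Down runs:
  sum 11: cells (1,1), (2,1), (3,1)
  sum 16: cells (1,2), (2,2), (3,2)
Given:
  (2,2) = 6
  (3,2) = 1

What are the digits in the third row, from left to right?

3 1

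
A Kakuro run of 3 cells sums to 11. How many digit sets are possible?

5

3 distinct digits from 1–9 sum between 6 and 24.
Enumerating: {1,2,8}, {1,3,7}, {1,4,6}, {2,3,6}, {2,4,5}.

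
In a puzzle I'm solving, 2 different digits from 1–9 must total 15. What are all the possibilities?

{6,9}; {7,8}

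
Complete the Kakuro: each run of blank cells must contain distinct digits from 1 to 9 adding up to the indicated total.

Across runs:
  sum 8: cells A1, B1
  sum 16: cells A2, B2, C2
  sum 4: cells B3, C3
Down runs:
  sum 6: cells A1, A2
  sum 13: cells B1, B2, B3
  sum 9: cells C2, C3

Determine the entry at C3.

3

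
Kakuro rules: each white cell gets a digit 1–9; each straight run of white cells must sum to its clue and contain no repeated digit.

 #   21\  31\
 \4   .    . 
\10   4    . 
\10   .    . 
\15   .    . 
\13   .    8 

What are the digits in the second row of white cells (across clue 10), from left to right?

4 in 2 cells must be {1,3}.
R2C2 = 10 − 4 = 6 completes the 10 across.

4, 6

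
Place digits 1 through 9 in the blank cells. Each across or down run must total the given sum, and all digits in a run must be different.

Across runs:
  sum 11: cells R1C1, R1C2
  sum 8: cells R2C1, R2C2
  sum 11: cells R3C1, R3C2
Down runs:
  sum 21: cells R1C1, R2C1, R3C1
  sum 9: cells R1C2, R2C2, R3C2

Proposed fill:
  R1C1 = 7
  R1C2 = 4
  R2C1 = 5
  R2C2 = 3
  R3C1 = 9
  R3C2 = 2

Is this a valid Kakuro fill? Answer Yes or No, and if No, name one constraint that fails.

Yes

Across: 7+4=11; 5+3=8; 9+2=11. Down: 7+5+9=21; 4+3+2=9. No digit repeats within any run.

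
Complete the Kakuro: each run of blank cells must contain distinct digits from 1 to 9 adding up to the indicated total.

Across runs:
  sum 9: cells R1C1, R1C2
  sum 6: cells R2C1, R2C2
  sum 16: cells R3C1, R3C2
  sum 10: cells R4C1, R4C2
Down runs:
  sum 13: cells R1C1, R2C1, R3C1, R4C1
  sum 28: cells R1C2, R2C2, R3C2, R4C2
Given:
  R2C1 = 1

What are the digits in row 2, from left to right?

16 in 2 cells must be {7,9}.
R2C2 = 6 − 1 = 5 completes the 6 across.
Given what's placed, R3C1 must be 7 to fit the 16 across and 13 down.
R3C2 = 16 − 7 = 9 completes the 16 across.
No cell is forced outright now. R1C1 can only be 2 or 3 (the digits allowed by both its 9 across and its 13 down). If R1C1 = 2: then R1C2 would have to be in {7} for the 9 across but in {6,8} for the 28 down — contradiction. So R1C1 = 3.
R1C2 = 9 − 3 = 6 completes the 9 across.
R4C1 = 13 − 11 = 2 completes the 13 down.
R4C2 = 10 − 2 = 8 completes the 10 across.

1 5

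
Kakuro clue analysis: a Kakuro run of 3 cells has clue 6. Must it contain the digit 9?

The only way to make 6 from 3 distinct digits is {1,2,3}, which does not contain 9.

No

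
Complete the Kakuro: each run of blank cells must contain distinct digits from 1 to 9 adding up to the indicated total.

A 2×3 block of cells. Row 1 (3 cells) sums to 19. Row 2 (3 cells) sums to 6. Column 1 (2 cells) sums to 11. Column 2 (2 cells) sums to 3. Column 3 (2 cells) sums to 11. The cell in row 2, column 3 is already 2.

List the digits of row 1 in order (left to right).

6 in 3 cells must be {1,2,3}; 3 in 2 cells must be {1,2}.
(1,2) = 2: only digit in both the 19-across and 3-down candidate sets.
(1,3) = 11 − 2 = 9 completes the 11 down.
Given what's placed, (2,1) must be 3 to fit the 6 across and 11 down.
(2,2) = 6 − 5 = 1 completes the 6 across.
(1,1) = 19 − 11 = 8 completes the 19 across.

8, 2, 9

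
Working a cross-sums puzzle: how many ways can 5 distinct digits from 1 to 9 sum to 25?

12

5 distinct digits from 1–9 sum between 15 and 35.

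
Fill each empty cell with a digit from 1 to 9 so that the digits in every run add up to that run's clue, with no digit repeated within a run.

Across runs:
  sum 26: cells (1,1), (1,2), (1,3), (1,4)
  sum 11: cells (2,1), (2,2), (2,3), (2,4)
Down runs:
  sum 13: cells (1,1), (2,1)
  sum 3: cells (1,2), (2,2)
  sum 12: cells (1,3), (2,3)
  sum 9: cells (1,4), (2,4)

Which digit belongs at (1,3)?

11 in 4 cells must be {1,2,3,5}; 3 in 2 cells must be {1,2}.
Only 2 fits (1,2) under both its across sum 26 and down sum 3.
The 11 across and the 13 down share only 5, so (2,1) = 5.
(2,2) = 3 − 2 = 1 completes the 3 down.
(2,3) = 3: the only remaining digit allowed by both the 11 across and the 12 down.
(2,4) = 11 − 9 = 2 completes the 11 across.
(1,1) = 13 − 5 = 8 completes the 13 down.
(1,3) = 12 − 3 = 9 completes the 12 down.

9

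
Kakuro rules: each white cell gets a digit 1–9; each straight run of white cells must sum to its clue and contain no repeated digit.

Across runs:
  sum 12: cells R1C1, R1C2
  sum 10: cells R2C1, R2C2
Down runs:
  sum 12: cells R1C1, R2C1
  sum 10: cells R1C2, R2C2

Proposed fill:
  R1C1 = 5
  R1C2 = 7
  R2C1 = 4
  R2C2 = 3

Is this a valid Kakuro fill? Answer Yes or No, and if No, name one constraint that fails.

No — the down run R1C1–R2C1 sums to 9, not 12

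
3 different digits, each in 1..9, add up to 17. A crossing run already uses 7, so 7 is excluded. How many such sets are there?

4

3 distinct digits from 1–9 sum between 6 and 24.
Dropping sets that contain 7.
Enumerating: {2,6,9}, {3,5,9}, {3,6,8}, {4,5,8}.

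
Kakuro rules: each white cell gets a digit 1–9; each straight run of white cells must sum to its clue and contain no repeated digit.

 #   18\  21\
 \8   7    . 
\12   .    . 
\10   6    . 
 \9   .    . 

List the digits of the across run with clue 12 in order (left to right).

R1C2 = 8 − 7 = 1 completes the 8 across.
R3C2 = 10 − 6 = 4 completes the 10 across.
Given what's placed, R4C2 must be 7 to fit the 9 across and 21 down.
R2C2 = 21 − 12 = 9 completes the 21 down.
R4C1 = 9 − 7 = 2 completes the 9 across.
R2C1 = 12 − 9 = 3 completes the 12 across.

3 9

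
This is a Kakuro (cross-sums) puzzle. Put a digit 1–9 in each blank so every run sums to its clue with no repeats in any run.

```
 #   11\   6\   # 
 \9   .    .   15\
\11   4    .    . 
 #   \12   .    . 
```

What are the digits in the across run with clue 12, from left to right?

3 9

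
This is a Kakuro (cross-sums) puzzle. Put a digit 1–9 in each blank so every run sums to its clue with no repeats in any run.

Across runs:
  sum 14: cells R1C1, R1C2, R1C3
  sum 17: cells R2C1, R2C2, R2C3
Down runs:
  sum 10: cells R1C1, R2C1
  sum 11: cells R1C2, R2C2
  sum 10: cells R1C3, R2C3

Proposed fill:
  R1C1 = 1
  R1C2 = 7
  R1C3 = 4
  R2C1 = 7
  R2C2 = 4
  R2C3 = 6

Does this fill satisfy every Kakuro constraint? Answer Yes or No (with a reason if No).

No — the across run R1C1–R1C3 sums to 12, not 14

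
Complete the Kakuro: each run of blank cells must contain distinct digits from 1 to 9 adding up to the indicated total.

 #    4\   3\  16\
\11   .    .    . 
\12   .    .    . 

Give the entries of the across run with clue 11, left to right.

4 in 2 cells must be {1,3}; 3 in 2 cells must be {1,2}; 16 in 2 cells must be {7,9}.
The 11 across and the 16 down share only 7, so R1C3 = 7.
R2C3 = 16 − 7 = 9 completes the 16 down.
Given what's placed, R1C2 must be 1 to fit the 11 across and 3 down.
R2C1 = 1: the only remaining digit allowed by both the 12 across and the 4 down.
R2C2 = 12 − 10 = 2 completes the 12 across.
R1C1 = 11 − 8 = 3 completes the 11 across.

3, 1, 7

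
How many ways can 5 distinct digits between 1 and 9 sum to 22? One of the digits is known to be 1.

7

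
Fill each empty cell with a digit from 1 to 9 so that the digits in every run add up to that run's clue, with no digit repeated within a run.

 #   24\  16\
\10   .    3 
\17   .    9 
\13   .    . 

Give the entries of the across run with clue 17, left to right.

8 9

17 in 2 cells must be {8,9}; 24 in 3 cells must be {7,8,9}.
R1C1 = 10 − 3 = 7 completes the 10 across.
R2C1 = 17 − 9 = 8 completes the 17 across.
R3C1 = 24 − 15 = 9 completes the 24 down.
R3C2 = 13 − 9 = 4 completes the 13 across.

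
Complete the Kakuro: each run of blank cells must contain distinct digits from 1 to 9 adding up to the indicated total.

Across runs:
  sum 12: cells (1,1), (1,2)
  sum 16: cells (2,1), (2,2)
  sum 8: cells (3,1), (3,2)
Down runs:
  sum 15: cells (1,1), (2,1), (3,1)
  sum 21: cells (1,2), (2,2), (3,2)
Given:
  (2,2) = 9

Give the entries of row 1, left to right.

5 7

16 in 2 cells must be {7,9}.
(2,1) = 16 − 9 = 7 completes the 16 across.
No cell is forced outright now. (1,1) can only be 3 or 5 (the digits allowed by both its 12 across and its 15 down). If (1,1) = 3: then (1,2) would have to be in {9} for the 12 across but in {4,5,7,8} for the 21 down — contradiction. So (1,1) = 5.
(1,2) = 12 − 5 = 7 completes the 12 across.
(3,1) = 15 − 12 = 3 completes the 15 down.
(3,2) = 8 − 3 = 5 completes the 8 across.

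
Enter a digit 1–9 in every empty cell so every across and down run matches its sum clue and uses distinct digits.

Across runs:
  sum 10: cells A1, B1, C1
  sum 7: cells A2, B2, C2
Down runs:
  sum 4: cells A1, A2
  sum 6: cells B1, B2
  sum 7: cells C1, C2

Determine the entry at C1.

7 in 3 cells must be {1,2,4}; 4 in 2 cells must be {1,3}.
The 7 across and the 4 down share only 1, so A2 = 1.
A1 = 4 − 1 = 3 completes the 4 down.
Nothing is forced directly, so branch on B2, whose candidates are 2 or 4. If B2 = 2: then B1 would have to be in {1,2,5,6} for the 10 across but in {4} for the 6 down — contradiction. So B2 = 4.
B1 = 6 − 4 = 2 completes the 6 down.
C1 = 10 − 5 = 5 completes the 10 across.
C2 = 7 − 5 = 2 completes the 7 across.

5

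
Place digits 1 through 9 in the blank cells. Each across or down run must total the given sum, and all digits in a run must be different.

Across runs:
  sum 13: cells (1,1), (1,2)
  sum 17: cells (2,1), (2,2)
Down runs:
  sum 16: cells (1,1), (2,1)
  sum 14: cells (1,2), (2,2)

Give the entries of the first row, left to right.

7, 6

17 in 2 cells must be {8,9}; 16 in 2 cells must be {7,9}.
The 17 across and the 16 down share only 9, so (2,1) = 9.
(2,2) = 17 − 9 = 8 completes the 17 across.
(1,1) = 16 − 9 = 7 completes the 16 down.
(1,2) = 13 − 7 = 6 completes the 13 across.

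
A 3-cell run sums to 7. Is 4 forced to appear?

The only way to make 7 from 3 distinct digits is {1,2,4}, which contains 4.

Yes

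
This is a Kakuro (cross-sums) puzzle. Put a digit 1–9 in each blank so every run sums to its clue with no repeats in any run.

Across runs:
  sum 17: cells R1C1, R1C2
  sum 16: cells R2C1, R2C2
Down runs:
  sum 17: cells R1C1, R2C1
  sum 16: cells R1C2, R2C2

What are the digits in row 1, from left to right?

17 in 2 cells must be {8,9}; 16 in 2 cells must be {7,9}.
The 17 across and the 16 down share only 9, so R1C2 = 9.
The 16 across and the 17 down share only 9, so R2C1 = 9.
R2C2 = 16 − 9 = 7 completes the 16 across.
R1C1 = 17 − 9 = 8 completes the 17 across.

8, 9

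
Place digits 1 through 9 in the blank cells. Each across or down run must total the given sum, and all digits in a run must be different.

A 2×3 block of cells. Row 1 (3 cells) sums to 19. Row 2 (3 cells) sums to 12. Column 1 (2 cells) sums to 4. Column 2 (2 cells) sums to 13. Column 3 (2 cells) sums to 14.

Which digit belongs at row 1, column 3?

9

4 in 2 cells must be {1,3}.
The 19 across and the 4 down share only 3, so (1,1) = 3.
Given what's placed, (1,3) must be 9 to fit the 19 across and 14 down.
(2,1) = 4 − 3 = 1 completes the 4 down.
(2,3) = 14 − 9 = 5 completes the 14 down.
(1,2) = 19 − 12 = 7 completes the 19 across.
(2,2) = 12 − 6 = 6 completes the 12 across.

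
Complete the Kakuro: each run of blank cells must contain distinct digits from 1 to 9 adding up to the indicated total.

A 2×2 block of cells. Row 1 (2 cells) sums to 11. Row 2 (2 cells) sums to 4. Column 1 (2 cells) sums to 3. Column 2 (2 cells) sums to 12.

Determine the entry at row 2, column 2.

4 in 2 cells must be {1,3}; 3 in 2 cells must be {1,2}.
The 11 across and the 3 down share only 2, so (1,1) = 2.
(1,2) = 11 − 2 = 9 completes the 11 across.
(2,1) = 3 − 2 = 1 completes the 3 down.
(2,2) = 4 − 1 = 3 completes the 4 across.

3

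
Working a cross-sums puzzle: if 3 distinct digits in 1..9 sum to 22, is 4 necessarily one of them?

Counterexample: {5,8,9} sums to 22 without using 4.

No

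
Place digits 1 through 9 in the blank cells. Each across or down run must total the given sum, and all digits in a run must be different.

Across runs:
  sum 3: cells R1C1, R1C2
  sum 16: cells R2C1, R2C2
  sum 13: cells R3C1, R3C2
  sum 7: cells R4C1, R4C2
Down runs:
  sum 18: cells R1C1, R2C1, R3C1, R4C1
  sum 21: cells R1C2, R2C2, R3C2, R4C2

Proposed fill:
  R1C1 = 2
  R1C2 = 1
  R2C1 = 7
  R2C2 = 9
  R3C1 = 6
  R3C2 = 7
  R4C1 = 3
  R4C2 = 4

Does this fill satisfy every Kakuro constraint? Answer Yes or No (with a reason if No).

Across: 2+1=3; 7+9=16; 6+7=13; 3+4=7. Down: 2+7+6+3=18; 1+9+7+4=21. No digit repeats within any run.

Yes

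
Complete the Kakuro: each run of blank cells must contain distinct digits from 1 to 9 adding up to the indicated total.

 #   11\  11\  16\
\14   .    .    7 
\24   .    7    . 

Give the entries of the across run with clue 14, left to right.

3 4 7

24 in 3 cells must be {7,8,9}; 16 in 2 cells must be {7,9}.
R1C2 = 11 − 7 = 4 completes the 11 down.
R2C3 = 16 − 7 = 9 completes the 16 down.
R1C1 = 14 − 11 = 3 completes the 14 across.
R2C1 = 24 − 16 = 8 completes the 24 across.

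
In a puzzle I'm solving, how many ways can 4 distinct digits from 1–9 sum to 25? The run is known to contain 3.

2

4 distinct digits from 1–9 sum between 10 and 30.
Keeping only sets containing 3.
Enumerating: {3,5,8,9}, {3,6,7,9}.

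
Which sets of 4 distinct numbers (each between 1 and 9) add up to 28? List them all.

4 distinct digits from 1–9 sum between 10 and 30.

{4,7,8,9}; {5,6,8,9}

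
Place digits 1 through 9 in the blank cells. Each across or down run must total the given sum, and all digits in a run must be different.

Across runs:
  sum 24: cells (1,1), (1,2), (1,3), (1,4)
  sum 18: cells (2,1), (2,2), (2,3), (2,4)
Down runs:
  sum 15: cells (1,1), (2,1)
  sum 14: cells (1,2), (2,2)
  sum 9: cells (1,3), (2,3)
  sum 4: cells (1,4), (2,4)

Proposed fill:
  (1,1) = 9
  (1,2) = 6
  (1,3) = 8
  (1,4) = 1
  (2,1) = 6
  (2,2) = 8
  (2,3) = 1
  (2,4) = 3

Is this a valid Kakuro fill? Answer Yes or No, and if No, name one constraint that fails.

Yes

Across: 9+6+8+1=24; 6+8+1+3=18. Down: 9+6=15; 6+8=14; 8+1=9; 1+3=4. No digit repeats within any run.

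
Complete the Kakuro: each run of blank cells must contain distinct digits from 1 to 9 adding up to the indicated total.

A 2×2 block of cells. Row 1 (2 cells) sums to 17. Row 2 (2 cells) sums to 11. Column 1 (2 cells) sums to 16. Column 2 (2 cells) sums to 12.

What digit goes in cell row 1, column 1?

9

17 in 2 cells must be {8,9}; 16 in 2 cells must be {7,9}.
The 17 across and the 16 down share only 9, so (1,1) = 9.
(1,2) = 17 − 9 = 8 completes the 17 across.
(2,1) = 16 − 9 = 7 completes the 16 down.
(2,2) = 11 − 7 = 4 completes the 11 across.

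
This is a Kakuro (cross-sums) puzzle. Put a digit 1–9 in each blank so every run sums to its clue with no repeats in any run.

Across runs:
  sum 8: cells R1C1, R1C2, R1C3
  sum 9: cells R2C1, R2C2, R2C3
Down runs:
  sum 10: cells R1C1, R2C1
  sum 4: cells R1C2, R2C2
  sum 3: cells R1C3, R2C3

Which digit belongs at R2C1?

4 in 2 cells must be {1,3}; 3 in 2 cells must be {1,2}.
Nothing is forced directly, so branch on R1C3, whose candidates are 1 or 2. If R1C3 = 2: that forces R1C1 = 1, after which R1C2 would have to be in {5} for the 8 across but in {1,3} for the 4 down — contradiction. So R1C3 = 1.
Given what's placed, R1C2 must be 3 to fit the 8 across and 4 down.
R2C2 = 4 − 3 = 1 completes the 4 down.
R2C3 = 3 − 1 = 2 completes the 3 down.
R1C1 = 8 − 4 = 4 completes the 8 across.
R2C1 = 9 − 3 = 6 completes the 9 across.

6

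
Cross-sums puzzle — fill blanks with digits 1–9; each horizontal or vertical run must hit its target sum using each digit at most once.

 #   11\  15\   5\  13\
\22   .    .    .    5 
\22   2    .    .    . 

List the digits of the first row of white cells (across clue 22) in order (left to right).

9 6 2 5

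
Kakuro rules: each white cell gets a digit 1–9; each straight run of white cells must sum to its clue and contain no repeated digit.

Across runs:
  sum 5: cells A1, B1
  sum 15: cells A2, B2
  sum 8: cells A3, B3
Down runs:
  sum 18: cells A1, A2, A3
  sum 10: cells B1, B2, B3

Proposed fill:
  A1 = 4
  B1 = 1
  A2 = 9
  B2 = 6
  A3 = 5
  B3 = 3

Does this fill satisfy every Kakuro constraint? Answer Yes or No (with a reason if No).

Across: 4+1=5; 9+6=15; 5+3=8. Down: 4+9+5=18; 1+6+3=10. No digit repeats within any run.

Yes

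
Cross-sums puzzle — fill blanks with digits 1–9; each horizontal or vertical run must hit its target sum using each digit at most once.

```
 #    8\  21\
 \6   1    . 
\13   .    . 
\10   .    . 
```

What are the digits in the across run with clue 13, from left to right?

R1C2 = 6 − 1 = 5 completes the 6 across.
Nothing is forced directly, so branch on R2C1, whose candidates are 4 or 5. If R2C1 = 5: then R2C2 would have to be in {8} for the 13 across but in {7,9} for the 21 down — contradiction. So R2C1 = 4.
R2C2 = 13 − 4 = 9 completes the 13 across.
R3C1 = 8 − 5 = 3 completes the 8 down.
R3C2 = 10 − 3 = 7 completes the 10 across.

4 9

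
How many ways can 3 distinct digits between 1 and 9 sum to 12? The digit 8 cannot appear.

6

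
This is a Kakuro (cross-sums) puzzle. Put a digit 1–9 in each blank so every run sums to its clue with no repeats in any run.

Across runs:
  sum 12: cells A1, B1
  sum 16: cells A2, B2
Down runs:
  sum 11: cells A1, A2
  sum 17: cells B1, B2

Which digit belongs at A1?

16 in 2 cells must be {7,9}; 17 in 2 cells must be {8,9}.
The 16 across and the 17 down share only 9, so B2 = 9.
B1 = 17 − 9 = 8 completes the 17 down.
A2 = 16 − 9 = 7 completes the 16 across.
A1 = 12 − 8 = 4 completes the 12 across.

4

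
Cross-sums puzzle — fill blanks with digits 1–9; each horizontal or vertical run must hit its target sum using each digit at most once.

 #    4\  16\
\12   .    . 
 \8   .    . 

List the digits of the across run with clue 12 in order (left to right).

3 9

4 in 2 cells must be {1,3}; 16 in 2 cells must be {7,9}.
The 12 across and the 4 down share only 3, so R1C1 = 3.
R1C2 = 12 − 3 = 9 completes the 12 across.
R2C1 = 4 − 3 = 1 completes the 4 down.
R2C2 = 8 − 1 = 7 completes the 8 across.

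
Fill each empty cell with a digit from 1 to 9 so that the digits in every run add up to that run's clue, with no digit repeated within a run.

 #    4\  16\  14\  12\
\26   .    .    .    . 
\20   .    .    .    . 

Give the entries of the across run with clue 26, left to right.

3, 9, 6, 8

4 in 2 cells must be {1,3}; 16 in 2 cells must be {7,9}.
Only 3 fits R1C1 under both its across sum 26 and down sum 4.
Given what's placed, R1C2 must be 9 to fit the 26 across and 16 down.
R1C4 = 8: the only remaining digit allowed by both the 26 across and the 12 down.
R2C1 = 4 − 3 = 1 completes the 4 down.
R2C2 = 16 − 9 = 7 completes the 16 down.
R2C4 = 12 − 8 = 4 completes the 12 down.
R1C3 = 26 − 20 = 6 completes the 26 across.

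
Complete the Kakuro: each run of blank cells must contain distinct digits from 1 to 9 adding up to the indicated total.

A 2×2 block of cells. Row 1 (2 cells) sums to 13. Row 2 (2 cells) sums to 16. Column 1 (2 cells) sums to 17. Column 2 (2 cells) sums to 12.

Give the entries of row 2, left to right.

9 7

16 in 2 cells must be {7,9}; 17 in 2 cells must be {8,9}.
The 16 across and the 17 down share only 9, so (2,1) = 9.
(2,2) = 16 − 9 = 7 completes the 16 across.
(1,1) = 17 − 9 = 8 completes the 17 down.
(1,2) = 13 − 8 = 5 completes the 13 across.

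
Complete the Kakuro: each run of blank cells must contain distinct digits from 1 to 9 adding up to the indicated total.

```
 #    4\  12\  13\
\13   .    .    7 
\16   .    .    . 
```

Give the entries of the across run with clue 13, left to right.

1 5 7

4 in 2 cells must be {1,3}.
Given what's placed, R1C1 must be 1 to fit the 13 across and 4 down.
R1C2 = 13 − 8 = 5 completes the 13 across.
R2C1 = 4 − 1 = 3 completes the 4 down.
R2C2 = 12 − 5 = 7 completes the 12 down.
R2C3 = 16 − 10 = 6 completes the 16 across.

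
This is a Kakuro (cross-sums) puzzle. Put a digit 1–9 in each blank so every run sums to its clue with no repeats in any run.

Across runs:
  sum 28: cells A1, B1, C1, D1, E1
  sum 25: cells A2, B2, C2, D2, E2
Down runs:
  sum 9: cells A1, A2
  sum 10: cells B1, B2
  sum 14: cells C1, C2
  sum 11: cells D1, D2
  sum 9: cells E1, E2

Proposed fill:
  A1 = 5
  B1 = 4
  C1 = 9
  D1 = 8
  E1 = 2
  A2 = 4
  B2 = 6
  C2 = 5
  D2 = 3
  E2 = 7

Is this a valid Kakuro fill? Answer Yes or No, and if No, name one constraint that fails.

Yes

Across: 5+4+9+8+2=28; 4+6+5+3+7=25. Down: 5+4=9; 4+6=10; 9+5=14; 8+3=11; 2+7=9. No digit repeats within any run.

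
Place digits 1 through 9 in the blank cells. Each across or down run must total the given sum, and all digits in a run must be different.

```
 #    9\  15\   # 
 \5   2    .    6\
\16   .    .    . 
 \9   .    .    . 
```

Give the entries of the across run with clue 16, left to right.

R1C2 = 5 − 2 = 3 completes the 5 across.
Nothing is forced directly, so branch on R3C2, whose candidates are 4 or 5. If R3C2 = 4: that forces R2C2 = 8, R3C1 = 3, R3C3 = 2, after which R2C1 would have to be in {1,2,3,5,6,7} for the 16 across but in {4} for the 9 down — contradiction. So R3C2 = 5.
R2C2 = 15 − 8 = 7 completes the 15 down.
R3C3 = 1: the only remaining digit allowed by both the 9 across and the 6 down.
R2C3 = 6 − 1 = 5 completes the 6 down.
R3C1 = 9 − 6 = 3 completes the 9 across.
R2C1 = 16 − 12 = 4 completes the 16 across.

4 7 5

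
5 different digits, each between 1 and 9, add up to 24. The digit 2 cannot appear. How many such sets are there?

4

5 distinct digits from 1–9 sum between 15 and 35.
Dropping sets that contain 2.
Enumerating: {1,3,4,7,9}, {1,3,5,6,9}, {1,3,5,7,8}, {1,4,5,6,8}.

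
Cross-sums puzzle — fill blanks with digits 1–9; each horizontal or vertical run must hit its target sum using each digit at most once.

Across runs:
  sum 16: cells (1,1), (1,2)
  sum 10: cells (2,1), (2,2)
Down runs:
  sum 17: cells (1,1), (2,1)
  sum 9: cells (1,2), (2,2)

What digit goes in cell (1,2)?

16 in 2 cells must be {7,9}; 17 in 2 cells must be {8,9}.
The 16 across and the 17 down share only 9, so (1,1) = 9.
(1,2) = 16 − 9 = 7 completes the 16 across.
(2,1) = 17 − 9 = 8 completes the 17 down.
(2,2) = 10 − 8 = 2 completes the 10 across.

7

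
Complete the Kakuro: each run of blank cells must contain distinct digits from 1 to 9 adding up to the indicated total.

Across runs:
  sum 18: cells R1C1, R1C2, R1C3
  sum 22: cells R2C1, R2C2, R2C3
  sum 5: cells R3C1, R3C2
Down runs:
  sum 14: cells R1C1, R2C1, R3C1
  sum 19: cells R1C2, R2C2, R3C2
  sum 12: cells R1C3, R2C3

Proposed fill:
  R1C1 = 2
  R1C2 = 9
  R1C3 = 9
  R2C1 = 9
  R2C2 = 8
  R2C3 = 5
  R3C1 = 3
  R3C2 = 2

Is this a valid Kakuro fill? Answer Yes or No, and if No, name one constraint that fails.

No — the down run R1C3–R2C3 sums to 14, not 12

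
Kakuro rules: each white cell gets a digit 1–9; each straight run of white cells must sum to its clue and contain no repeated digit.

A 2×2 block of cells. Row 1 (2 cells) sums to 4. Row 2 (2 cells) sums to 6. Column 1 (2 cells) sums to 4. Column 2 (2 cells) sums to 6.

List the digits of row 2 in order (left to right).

1 5

4 in 2 cells must be {1,3}.
The 4 across and the 6 down share only 1, so (1,2) = 1.
The 6 across and the 4 down share only 1, so (2,1) = 1.
(2,2) = 6 − 1 = 5 completes the 6 across.
(1,1) = 4 − 1 = 3 completes the 4 across.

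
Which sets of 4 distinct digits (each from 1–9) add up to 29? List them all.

{5,7,8,9}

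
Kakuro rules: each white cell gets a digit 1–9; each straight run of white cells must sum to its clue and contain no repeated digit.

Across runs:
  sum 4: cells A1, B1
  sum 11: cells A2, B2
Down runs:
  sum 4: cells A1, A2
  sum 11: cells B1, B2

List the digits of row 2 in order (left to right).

3 8

4 in 2 cells must be {1,3}.
The 4 across and the 11 down share only 3, so B1 = 3.
The 11 across and the 4 down share only 3, so A2 = 3.
B2 = 11 − 3 = 8 completes the 11 across.
A1 = 4 − 3 = 1 completes the 4 across.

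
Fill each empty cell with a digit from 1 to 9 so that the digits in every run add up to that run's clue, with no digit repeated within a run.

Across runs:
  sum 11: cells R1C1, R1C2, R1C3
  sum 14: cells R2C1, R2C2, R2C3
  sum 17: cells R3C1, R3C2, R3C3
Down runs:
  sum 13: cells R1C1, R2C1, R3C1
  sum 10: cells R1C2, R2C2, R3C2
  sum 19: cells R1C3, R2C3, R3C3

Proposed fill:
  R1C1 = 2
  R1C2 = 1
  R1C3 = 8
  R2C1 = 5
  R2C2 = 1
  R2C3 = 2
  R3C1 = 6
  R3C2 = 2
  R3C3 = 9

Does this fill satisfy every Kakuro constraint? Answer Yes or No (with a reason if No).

No — the down run R1C2–R3C2 sums to 4, not 10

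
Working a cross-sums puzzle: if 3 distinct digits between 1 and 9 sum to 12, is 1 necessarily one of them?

No

Counterexample: {2,3,7} sums to 12 without using 1.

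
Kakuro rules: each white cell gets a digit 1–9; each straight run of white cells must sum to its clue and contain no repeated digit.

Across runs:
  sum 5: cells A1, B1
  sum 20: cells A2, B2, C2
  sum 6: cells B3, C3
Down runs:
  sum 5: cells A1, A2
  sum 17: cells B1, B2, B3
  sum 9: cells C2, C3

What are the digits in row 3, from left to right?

Nothing is forced directly, so branch on A2, whose candidates are 3 or 4. If A2 = 4: that forces A1 = 1, B1 = 4, B2 = 7, after which C2 would have to be in {9} for the 20 across but in {1,2,3,4,5,6,7,8} for the 9 down — contradiction. So A2 = 3.
A1 = 5 − 3 = 2 completes the 5 down.
B1 = 5 − 2 = 3 completes the 5 across.
C2 = 8: the only remaining digit allowed by both the 20 across and the 9 down.
B3 = 5: the only remaining digit allowed by both the 6 across and the 17 down.
C3 = 6 − 5 = 1 completes the 6 across.
B2 = 20 − 11 = 9 completes the 20 across.

5 1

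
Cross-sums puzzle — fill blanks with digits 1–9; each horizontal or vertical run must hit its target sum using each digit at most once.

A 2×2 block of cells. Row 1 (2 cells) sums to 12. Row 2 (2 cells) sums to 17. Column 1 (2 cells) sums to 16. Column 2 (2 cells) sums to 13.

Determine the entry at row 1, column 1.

7

17 in 2 cells must be {8,9}; 16 in 2 cells must be {7,9}.
The 17 across and the 16 down share only 9, so (2,1) = 9.
(2,2) = 17 − 9 = 8 completes the 17 across.
(1,1) = 16 − 9 = 7 completes the 16 down.
(1,2) = 12 − 7 = 5 completes the 12 across.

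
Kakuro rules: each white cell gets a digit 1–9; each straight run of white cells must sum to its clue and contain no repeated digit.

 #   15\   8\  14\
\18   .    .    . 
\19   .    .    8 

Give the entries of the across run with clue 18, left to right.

R1C3 = 14 − 8 = 6 completes the 14 down.
No cell is forced outright now. R1C1 can only be 7 or 8 or 9 (the digits allowed by both its 18 across and its 15 down). If R1C1 = 7: that forces R1C2 = 5, after which R2C1 would have to be in {2,4,5,6,7,9} for the 19 across but in {8} for the 15 down — contradiction. If R1C1 = 8: then R1C2 would have to be in {4} for the 18 across but in {1,2,3,5,6,7} for the 8 down — contradiction. So R1C1 = 9.
R1C2 = 18 − 15 = 3 completes the 18 across.
R2C1 = 15 − 9 = 6 completes the 15 down.
R2C2 = 19 − 14 = 5 completes the 19 across.

9, 3, 6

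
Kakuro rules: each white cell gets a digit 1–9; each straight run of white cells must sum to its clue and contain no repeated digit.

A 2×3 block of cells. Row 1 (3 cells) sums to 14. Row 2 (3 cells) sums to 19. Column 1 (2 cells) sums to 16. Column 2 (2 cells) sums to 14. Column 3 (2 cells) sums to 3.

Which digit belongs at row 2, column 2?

16 in 2 cells must be {7,9}; 3 in 2 cells must be {1,2}.
The 19 across and the 3 down share only 2, so (2,3) = 2.
(1,3) = 3 − 2 = 1 completes the 3 down.
Given what's placed, (2,1) must be 9 to fit the 19 across and 16 down.
(2,2) = 19 − 11 = 8 completes the 19 across.
(1,1) = 16 − 9 = 7 completes the 16 down.
(1,2) = 14 − 8 = 6 completes the 14 across.

8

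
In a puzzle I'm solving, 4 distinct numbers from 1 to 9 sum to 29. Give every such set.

{5,7,8,9}

4 distinct digits from 1–9 sum between 10 and 30.
Only one set works: {5,7,8,9}.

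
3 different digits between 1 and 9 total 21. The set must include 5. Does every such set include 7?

The only way to make 21 from 3 distinct digits under that restriction is {5,7,9}, which contains 7.

Yes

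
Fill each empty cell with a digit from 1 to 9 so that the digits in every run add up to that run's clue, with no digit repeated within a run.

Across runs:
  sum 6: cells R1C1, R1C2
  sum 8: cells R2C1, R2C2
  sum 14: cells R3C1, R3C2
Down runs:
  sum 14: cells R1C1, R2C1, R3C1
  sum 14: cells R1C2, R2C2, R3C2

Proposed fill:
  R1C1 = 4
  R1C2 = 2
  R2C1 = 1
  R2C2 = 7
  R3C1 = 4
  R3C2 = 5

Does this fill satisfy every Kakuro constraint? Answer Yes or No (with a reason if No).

No — the across run R3C1–R3C2 sums to 9, not 14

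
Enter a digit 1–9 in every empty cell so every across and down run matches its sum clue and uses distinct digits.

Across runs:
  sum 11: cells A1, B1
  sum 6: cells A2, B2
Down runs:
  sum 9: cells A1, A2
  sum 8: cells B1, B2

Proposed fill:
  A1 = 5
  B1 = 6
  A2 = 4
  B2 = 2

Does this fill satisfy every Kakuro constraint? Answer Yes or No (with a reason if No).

Across: 5+6=11; 4+2=6. Down: 5+4=9; 6+2=8. No digit repeats within any run.

Yes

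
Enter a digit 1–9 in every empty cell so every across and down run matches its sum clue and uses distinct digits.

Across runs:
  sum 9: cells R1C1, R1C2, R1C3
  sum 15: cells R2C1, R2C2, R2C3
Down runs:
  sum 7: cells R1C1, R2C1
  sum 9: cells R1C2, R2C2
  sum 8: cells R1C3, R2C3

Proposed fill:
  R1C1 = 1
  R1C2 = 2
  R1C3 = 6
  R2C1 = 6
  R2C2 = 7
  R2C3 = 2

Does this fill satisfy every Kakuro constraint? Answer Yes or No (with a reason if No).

Across: 1+2+6=9; 6+7+2=15. Down: 1+6=7; 2+7=9; 6+2=8. No digit repeats within any run.

Yes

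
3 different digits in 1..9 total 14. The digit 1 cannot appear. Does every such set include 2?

No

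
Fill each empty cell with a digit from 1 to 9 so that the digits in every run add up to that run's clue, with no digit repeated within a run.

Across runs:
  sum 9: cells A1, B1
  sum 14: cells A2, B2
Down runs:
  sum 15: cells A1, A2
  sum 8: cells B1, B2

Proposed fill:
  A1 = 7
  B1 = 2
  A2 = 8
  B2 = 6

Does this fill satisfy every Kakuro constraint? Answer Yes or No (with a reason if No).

Across: 7+2=9; 8+6=14. Down: 7+8=15; 2+6=8. No digit repeats within any run.

Yes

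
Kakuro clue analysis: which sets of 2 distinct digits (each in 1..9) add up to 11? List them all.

2 distinct digits from 1–9 sum between 3 and 17.

{2,9}; {3,8}; {4,7}; {5,6}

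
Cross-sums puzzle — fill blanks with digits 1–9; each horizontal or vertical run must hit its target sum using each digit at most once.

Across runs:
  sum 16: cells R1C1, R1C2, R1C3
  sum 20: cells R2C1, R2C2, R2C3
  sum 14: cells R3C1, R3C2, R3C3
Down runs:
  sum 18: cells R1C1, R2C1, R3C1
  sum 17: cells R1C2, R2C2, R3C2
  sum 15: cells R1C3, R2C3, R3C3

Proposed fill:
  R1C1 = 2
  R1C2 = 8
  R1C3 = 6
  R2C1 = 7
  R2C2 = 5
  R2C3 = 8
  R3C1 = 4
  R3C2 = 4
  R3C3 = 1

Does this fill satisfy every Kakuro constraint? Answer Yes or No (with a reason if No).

No — the down run R1C1–R3C1 sums to 13, not 18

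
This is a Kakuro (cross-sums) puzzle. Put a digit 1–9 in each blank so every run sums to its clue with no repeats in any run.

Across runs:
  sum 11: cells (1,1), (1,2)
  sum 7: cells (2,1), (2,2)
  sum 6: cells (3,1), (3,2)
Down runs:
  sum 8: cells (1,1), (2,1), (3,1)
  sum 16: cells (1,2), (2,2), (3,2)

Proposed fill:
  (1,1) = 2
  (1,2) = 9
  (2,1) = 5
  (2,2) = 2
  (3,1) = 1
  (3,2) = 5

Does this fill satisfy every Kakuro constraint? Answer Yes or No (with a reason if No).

Yes

Across: 2+9=11; 5+2=7; 1+5=6. Down: 2+5+1=8; 9+2+5=16. No digit repeats within any run.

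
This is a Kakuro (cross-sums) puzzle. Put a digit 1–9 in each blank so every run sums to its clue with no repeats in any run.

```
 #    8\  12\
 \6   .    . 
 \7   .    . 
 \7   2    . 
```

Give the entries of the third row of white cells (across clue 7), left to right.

2 5

R3C2 = 7 − 2 = 5 completes the 7 across.
Nothing is forced directly, so branch on R1C1, whose candidates are 1 or 5. If R1C1 = 1: then R1C2 would have to be in {5} for the 6 across but in {1,3,4,6} for the 12 down — contradiction. So R1C1 = 5.
R1C2 = 6 − 5 = 1 completes the 6 across.
R2C1 = 8 − 7 = 1 completes the 8 down.
R2C2 = 7 − 1 = 6 completes the 7 across.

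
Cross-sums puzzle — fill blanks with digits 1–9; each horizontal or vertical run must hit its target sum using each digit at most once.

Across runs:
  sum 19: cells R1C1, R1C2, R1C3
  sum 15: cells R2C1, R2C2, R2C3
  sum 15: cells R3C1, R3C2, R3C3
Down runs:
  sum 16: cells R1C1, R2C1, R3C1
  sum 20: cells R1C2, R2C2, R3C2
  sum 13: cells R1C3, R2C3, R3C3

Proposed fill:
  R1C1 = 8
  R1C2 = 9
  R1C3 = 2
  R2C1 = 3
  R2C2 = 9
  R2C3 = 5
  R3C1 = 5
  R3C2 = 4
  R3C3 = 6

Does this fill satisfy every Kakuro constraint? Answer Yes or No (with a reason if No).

No — the down run R1C2–R3C2 sums to 22, not 20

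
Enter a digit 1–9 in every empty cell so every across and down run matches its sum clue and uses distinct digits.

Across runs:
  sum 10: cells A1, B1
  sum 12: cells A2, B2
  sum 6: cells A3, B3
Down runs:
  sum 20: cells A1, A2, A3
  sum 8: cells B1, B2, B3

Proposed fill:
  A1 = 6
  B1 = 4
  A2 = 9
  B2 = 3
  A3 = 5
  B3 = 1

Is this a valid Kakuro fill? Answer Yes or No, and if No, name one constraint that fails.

Across: 6+4=10; 9+3=12; 5+1=6. Down: 6+9+5=20; 4+3+1=8. No digit repeats within any run.

Yes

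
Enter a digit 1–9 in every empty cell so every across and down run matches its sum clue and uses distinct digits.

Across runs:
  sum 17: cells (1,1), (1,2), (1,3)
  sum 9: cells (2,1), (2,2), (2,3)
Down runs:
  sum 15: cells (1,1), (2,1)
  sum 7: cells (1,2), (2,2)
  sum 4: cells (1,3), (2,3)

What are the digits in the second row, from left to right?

6 2 1

4 in 2 cells must be {1,3}.
The 9 across and the 15 down share only 6, so (2,1) = 6.
Given what's placed, (2,3) must be 1 to fit the 9 across and 4 down.
(1,1) = 15 − 6 = 9 completes the 15 down.
(1,3) = 4 − 1 = 3 completes the 4 down.
(2,2) = 9 − 7 = 2 completes the 9 across.
(1,2) = 17 − 12 = 5 completes the 17 across.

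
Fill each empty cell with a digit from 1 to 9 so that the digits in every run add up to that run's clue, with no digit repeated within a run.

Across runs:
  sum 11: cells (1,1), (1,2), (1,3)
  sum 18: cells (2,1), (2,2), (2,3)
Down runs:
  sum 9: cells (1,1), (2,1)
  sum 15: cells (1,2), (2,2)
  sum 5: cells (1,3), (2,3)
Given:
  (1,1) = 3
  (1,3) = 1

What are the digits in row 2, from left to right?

6, 8, 4

(1,2) = 11 − 4 = 7 completes the 11 across.
(2,1) = 9 − 3 = 6 completes the 9 down.
(2,2) = 15 − 7 = 8 completes the 15 down.
(2,3) = 18 − 14 = 4 completes the 18 across.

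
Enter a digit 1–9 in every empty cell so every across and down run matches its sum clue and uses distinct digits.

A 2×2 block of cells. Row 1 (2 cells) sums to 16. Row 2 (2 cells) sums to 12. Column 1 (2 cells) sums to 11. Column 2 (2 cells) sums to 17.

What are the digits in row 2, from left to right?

4 8

16 in 2 cells must be {7,9}; 17 in 2 cells must be {8,9}.
The 16 across and the 17 down share only 9, so (1,2) = 9.
(2,2) = 17 − 9 = 8 completes the 17 down.
(1,1) = 16 − 9 = 7 completes the 16 across.
(2,1) = 12 − 8 = 4 completes the 12 across.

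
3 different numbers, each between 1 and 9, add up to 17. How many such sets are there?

3 distinct digits from 1–9 sum between 6 and 24.

7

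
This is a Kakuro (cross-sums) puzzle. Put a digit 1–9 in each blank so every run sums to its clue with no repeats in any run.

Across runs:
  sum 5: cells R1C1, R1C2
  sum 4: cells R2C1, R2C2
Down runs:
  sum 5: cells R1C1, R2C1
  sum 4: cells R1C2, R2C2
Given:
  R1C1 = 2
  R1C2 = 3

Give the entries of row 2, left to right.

3 1

4 in 2 cells must be {1,3}.
R2C1 = 5 − 2 = 3 completes the 5 down.
R2C2 = 4 − 3 = 1 completes the 4 across.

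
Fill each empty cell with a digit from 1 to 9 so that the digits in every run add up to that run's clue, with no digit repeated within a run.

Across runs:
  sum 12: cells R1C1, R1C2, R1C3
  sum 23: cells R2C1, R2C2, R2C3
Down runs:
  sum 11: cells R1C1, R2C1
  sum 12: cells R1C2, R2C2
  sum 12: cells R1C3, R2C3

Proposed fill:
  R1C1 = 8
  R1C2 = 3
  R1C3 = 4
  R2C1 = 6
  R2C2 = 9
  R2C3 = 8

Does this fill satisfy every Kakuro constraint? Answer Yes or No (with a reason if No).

No — the down run R1C1–R2C1 sums to 14, not 11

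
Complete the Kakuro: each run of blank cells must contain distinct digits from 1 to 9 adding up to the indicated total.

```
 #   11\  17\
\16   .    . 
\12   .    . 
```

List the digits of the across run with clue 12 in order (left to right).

4, 8

16 in 2 cells must be {7,9}; 17 in 2 cells must be {8,9}.
The 16 across and the 17 down share only 9, so R1C2 = 9.
R2C2 = 17 − 9 = 8 completes the 17 down.
R1C1 = 16 − 9 = 7 completes the 16 across.
R2C1 = 12 − 8 = 4 completes the 12 across.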